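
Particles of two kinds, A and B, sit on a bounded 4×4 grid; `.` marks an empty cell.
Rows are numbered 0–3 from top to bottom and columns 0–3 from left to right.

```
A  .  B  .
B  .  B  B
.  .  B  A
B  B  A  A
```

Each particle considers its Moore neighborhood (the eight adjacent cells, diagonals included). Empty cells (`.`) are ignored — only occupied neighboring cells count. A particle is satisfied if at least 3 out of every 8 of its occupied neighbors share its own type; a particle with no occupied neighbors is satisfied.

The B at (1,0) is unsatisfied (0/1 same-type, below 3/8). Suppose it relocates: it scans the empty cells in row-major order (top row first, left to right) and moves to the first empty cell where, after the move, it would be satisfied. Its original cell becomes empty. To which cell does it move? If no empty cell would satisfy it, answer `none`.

(0,1)

Vacating (1,0). Empty cells in order:
  (0,1): 2/3 same-type → satisfied — stop here.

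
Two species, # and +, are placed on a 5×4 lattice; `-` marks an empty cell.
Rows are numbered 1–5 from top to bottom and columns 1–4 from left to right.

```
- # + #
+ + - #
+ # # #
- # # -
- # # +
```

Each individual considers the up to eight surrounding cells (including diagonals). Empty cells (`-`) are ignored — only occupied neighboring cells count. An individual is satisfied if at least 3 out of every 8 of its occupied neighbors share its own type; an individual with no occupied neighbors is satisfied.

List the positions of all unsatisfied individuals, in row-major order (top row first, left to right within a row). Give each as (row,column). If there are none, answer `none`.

Row 1: (1,2)# 0/3 unhappy · (1,3)+ 1/4 unhappy · (1,4)# 1/2 ok
Row 2: (2,1)+ 2/4 ok · (2,2)+ 3/6 ok · (2,4)# 3/4 ok
Row 3: (3,1)+ 2/4 ok · (3,2)# 3/6 ok · (3,3)# 5/6 ok · (3,4)# 3/3 ok
Row 4: (4,2)# 5/6 ok · (4,3)# 6/7 ok
Row 5: (5,2)# 3/3 ok · (5,3)# 3/4 ok · (5,4)+ 0/2 unhappy

(1,2), (1,3), (5,4)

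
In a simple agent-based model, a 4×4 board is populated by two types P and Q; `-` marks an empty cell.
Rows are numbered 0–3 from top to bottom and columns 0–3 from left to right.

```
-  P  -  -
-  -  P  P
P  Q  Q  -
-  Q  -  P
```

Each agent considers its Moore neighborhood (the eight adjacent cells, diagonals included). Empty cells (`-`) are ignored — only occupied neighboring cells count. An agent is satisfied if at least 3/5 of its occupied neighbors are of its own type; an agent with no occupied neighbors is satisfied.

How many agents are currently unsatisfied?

Row 0: (0,1)P 1/1 ✓
Row 1: (1,2)P 2/4 ✗ · (1,3)P 1/2 ✗
Row 2: (2,0)P 0/2 ✗ · (2,1)Q 2/4 ✗ · (2,2)Q 2/5 ✗
Row 3: (3,1)Q 2/3 ✓ · (3,3)P 0/1 ✗
Unsatisfied: (1,2), (1,3), (2,0), (2,1), (2,2), (3,3) — 6 in total.

6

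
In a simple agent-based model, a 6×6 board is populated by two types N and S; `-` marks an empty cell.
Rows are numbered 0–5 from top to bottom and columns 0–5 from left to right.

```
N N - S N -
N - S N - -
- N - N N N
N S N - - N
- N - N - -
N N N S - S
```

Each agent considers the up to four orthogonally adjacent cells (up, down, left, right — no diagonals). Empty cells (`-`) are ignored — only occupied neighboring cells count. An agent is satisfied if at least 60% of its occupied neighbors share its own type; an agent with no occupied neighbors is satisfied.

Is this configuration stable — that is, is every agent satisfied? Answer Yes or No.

No

(0,0)N 2/2 ✓
(0,1)N 1/1 ✓
(0,3)S 0/2 ✗
(0,4)N 0/1 ✗
(1,0)N 1/1 ✓
(1,2)S 0/1 ✗
(1,3)N 1/3 ✗
(2,1)N 0/1 ✗
(2,3)N 2/2 ✓
(2,4)N 2/2 ✓
(2,5)N 2/2 ✓
(3,0)N 0/1 ✗
(3,1)S 0/4 ✗
(3,2)N 0/1 ✗
(3,5)N 1/1 ✓
(4,1)N 1/2 ✗
(4,3)N 0/1 ✗
(5,0)N 1/1 ✓
(5,1)N 3/3 ✓
(5,2)N 1/2 ✗
(5,3)S 0/2 ✗
(5,5)S 0/0 ✓
For instance (0,3) has only 0/2 same-type neighbors, below 3/5.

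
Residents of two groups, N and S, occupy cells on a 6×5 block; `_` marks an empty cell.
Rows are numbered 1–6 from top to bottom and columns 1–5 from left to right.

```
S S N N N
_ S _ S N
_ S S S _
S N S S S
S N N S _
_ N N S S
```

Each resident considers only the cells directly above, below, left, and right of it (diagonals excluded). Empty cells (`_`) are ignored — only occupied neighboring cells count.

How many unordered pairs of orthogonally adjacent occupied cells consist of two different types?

10

Scan each occupied cell's neighbors to the right and below so each pair is counted once.
Row 1: S(1,1)–S(1,2)= S(1,2)–N(1,3)≠ S(1,2)–S(2,2)= N(1,3)–N(1,4)= N(1,4)–N(1,5)= N(1,4)–S(2,4)≠ N(1,5)–N(2,5)=  → 2/7 unlike.
Row 2: S(2,2)–S(3,2)= S(2,4)–N(2,5)≠ S(2,4)–S(3,4)=  → 1/3 unlike.
Row 3: S(3,2)–S(3,3)= S(3,2)–N(4,2)≠ S(3,3)–S(3,4)= S(3,3)–S(4,3)= S(3,4)–S(4,4)=  → 1/5 unlike.
Row 4: S(4,1)–N(4,2)≠ S(4,1)–S(5,1)= N(4,2)–S(4,3)≠ N(4,2)–N(5,2)= S(4,3)–S(4,4)= S(4,3)–N(5,3)≠ S(4,4)–S(4,5)= S(4,4)–S(5,4)=  → 3/8 unlike.
Row 5: S(5,1)–N(5,2)≠ N(5,2)–N(5,3)= N(5,2)–N(6,2)= N(5,3)–S(5,4)≠ N(5,3)–N(6,3)= S(5,4)–S(6,4)=  → 2/6 unlike.
Row 6: N(6,2)–N(6,3)= N(6,3)–S(6,4)≠ S(6,4)–S(6,5)=  → 1/3 unlike.
Total adjacent occupied pairs: 32; unlike-type pairs: 10.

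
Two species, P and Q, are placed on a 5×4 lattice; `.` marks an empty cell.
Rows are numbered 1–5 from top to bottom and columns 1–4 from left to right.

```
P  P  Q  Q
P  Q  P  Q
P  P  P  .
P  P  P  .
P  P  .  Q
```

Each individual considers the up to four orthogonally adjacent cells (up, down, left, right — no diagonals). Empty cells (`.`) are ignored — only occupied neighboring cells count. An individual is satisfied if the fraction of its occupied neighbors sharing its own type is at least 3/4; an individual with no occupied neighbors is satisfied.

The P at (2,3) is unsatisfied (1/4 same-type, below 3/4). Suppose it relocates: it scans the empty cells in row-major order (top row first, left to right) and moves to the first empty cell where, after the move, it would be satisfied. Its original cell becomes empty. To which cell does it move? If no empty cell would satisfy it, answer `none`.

Vacating (2,3). Empty cells in order:
  (3,4): 1/2 same-type → still unsatisfied.
  (4,4): 1/2 same-type → still unsatisfied.
  (5,3): 2/3 same-type → still unsatisfied.

none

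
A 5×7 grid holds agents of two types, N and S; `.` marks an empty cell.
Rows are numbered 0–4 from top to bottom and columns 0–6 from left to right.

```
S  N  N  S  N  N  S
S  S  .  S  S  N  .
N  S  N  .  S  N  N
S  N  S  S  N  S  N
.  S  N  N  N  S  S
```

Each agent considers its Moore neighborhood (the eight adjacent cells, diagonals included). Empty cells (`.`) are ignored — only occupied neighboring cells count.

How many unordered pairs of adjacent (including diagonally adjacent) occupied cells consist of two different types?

Scan each occupied cell's neighbors to the right and below (and the two forward diagonals) so each pair is counted once.
Row 0: S(0,0)–N(0,1)≠ S(0,0)–S(1,0)= S(0,0)–S(1,1)= N(0,1)–N(0,2)= N(0,1)–S(1,1)≠ N(0,1)–S(1,0)≠ N(0,2)–S(0,3)≠ N(0,2)–S(1,3)≠ N(0,2)–S(1,1)≠ S(0,3)–N(0,4)≠ S(0,3)–S(1,3)= S(0,3)–S(1,4)= N(0,4)–N(0,5)= N(0,4)–S(1,4)≠ N(0,4)–N(1,5)= N(0,4)–S(1,3)≠ N(0,5)–S(0,6)≠ N(0,5)–N(1,5)= N(0,5)–S(1,4)≠ S(0,6)–N(1,5)≠  → 12/20 unlike.
Row 1: S(1,0)–S(1,1)= S(1,0)–N(2,0)≠ S(1,0)–S(2,1)= S(1,1)–S(2,1)= S(1,1)–N(2,2)≠ S(1,1)–N(2,0)≠ S(1,3)–S(1,4)= S(1,3)–S(2,4)= S(1,3)–N(2,2)≠ S(1,4)–N(1,5)≠ S(1,4)–S(2,4)= S(1,4)–N(2,5)≠ N(1,5)–N(2,5)= N(1,5)–N(2,6)= N(1,5)–S(2,4)≠  → 7/15 unlike.
Row 2: N(2,0)–S(2,1)≠ N(2,0)–S(3,0)≠ N(2,0)–N(3,1)= S(2,1)–N(2,2)≠ S(2,1)–N(3,1)≠ S(2,1)–S(3,2)= S(2,1)–S(3,0)= N(2,2)–S(3,2)≠ N(2,2)–S(3,3)≠ N(2,2)–N(3,1)= S(2,4)–N(2,5)≠ S(2,4)–N(3,4)≠ S(2,4)–S(3,5)= S(2,4)–S(3,3)= N(2,5)–N(2,6)= N(2,5)–S(3,5)≠ N(2,5)–N(3,6)= N(2,5)–N(3,4)= N(2,6)–N(3,6)= N(2,6)–S(3,5)≠  → 10/20 unlike.
Row 3: S(3,0)–N(3,1)≠ S(3,0)–S(4,1)= N(3,1)–S(3,2)≠ N(3,1)–S(4,1)≠ N(3,1)–N(4,2)= S(3,2)–S(3,3)= S(3,2)–N(4,2)≠ S(3,2)–N(4,3)≠ S(3,2)–S(4,1)= S(3,3)–N(3,4)≠ S(3,3)–N(4,3)≠ S(3,3)–N(4,4)≠ S(3,3)–N(4,2)≠ N(3,4)–S(3,5)≠ N(3,4)–N(4,4)= N(3,4)–S(4,5)≠ N(3,4)–N(4,3)= S(3,5)–N(3,6)≠ S(3,5)–S(4,5)= S(3,5)–S(4,6)= S(3,5)–N(4,4)≠ N(3,6)–S(4,6)≠ N(3,6)–S(4,5)≠  → 15/23 unlike.
Row 4: S(4,1)–N(4,2)≠ N(4,2)–N(4,3)= N(4,3)–N(4,4)= N(4,4)–S(4,5)≠ S(4,5)–S(4,6)=  → 2/5 unlike.
Total adjacent occupied pairs: 83; unlike-type pairs: 46.

46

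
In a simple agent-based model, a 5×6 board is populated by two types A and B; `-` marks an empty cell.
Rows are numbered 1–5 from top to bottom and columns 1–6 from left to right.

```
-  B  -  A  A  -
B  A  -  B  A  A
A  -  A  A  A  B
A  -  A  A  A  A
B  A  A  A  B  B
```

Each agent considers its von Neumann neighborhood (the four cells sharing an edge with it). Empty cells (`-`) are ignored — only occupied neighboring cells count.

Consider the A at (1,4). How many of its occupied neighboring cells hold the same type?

Occupied neighbors of (1,4): (2,4)=B, (1,5)=A.
Same type (A): 1 of 2.

1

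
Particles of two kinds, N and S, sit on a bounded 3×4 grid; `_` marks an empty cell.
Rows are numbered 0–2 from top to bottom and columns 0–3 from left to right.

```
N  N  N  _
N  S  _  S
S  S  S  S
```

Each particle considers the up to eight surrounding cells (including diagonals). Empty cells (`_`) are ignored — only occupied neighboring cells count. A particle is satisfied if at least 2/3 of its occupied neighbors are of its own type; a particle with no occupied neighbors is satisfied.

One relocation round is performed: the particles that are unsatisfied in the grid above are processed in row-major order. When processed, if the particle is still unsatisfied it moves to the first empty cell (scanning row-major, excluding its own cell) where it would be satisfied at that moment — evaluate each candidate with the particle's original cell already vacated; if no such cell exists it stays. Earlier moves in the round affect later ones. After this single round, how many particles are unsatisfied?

3

Initially unsatisfied (in order): (0,2), (1,0), (1,1).
  (0,2): no empty cell satisfies it; stays.
  (1,0): no empty cell satisfies it; stays.
  (1,1) → (1,2).
Resulting grid:
N N N _
N _ S S
S S S S
Unsatisfied now: (0,2), (1,0), (2,0).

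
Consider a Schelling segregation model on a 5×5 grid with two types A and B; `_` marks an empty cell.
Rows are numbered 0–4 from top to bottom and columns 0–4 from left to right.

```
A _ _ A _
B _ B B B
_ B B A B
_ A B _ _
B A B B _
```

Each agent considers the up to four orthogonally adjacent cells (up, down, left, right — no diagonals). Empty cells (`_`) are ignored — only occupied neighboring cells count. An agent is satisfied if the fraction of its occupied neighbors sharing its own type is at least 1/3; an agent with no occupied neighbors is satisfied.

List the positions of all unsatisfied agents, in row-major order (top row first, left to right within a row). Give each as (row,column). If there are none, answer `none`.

(0,0)A 0/1 unhappy
(0,3)A 0/1 unhappy
(1,0)B 0/1 unhappy
(1,2)B 2/2 ok
(1,3)B 2/4 ok
(1,4)B 2/2 ok
(2,1)B 1/2 ok
(2,2)B 3/4 ok
(2,3)A 0/3 unhappy
(2,4)B 1/2 ok
(3,1)A 1/3 ok
(3,2)B 2/3 ok
(4,0)B 0/1 unhappy
(4,1)A 1/3 ok
(4,2)B 2/3 ok
(4,3)B 1/1 ok

(0,0), (0,3), (1,0), (2,3), (4,0)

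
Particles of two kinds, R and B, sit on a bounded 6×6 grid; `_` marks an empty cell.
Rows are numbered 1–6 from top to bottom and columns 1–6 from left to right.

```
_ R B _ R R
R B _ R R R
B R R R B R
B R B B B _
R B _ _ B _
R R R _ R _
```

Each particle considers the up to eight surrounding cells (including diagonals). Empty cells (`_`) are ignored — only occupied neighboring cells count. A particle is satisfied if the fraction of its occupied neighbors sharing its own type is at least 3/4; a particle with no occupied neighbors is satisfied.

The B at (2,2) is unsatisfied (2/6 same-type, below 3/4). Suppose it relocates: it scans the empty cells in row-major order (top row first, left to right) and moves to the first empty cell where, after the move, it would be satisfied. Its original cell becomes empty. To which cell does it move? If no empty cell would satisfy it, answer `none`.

(4,6)

Vacating (2,2). Empty cells in order:
  (1,1): 0/2 same-type → still unsatisfied.
  (1,4): 1/4 same-type → still unsatisfied.
  (2,3): 1/6 same-type → still unsatisfied.
  (4,6): 3/4 same-type → satisfied — stop here.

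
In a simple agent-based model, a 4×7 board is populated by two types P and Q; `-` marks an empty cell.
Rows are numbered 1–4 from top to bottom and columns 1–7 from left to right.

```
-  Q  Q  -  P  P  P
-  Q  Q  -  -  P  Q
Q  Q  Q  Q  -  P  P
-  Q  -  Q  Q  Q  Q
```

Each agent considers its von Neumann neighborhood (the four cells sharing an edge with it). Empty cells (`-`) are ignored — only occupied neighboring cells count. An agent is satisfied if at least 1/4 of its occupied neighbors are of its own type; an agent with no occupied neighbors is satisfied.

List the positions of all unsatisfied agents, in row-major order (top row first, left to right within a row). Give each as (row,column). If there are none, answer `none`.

(2,7)

(1,2)Q 2/2 ok
(1,3)Q 2/2 ok
(1,5)P 1/1 ok
(1,6)P 3/3 ok
(1,7)P 1/2 ok
(2,2)Q 3/3 ok
(2,3)Q 3/3 ok
(2,6)P 2/3 ok
(2,7)Q 0/3 unhappy
(3,1)Q 1/1 ok
(3,2)Q 4/4 ok
(3,3)Q 3/3 ok
(3,4)Q 2/2 ok
(3,6)P 2/3 ok
(3,7)P 1/3 ok
(4,2)Q 1/1 ok
(4,4)Q 2/2 ok
(4,5)Q 2/2 ok
(4,6)Q 2/3 ok
(4,7)Q 1/2 ok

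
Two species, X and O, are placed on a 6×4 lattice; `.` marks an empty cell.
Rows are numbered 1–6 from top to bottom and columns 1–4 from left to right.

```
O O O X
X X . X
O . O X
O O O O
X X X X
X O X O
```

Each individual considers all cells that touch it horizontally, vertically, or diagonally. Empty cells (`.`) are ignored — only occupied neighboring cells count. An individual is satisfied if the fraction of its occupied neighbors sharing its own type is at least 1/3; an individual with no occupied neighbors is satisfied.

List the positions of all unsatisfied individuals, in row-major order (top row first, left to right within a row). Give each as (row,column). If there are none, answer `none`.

Row 1: (1,1)O 1/3 ok · (1,2)O 2/4 ok · (1,3)O 1/4 unhappy · (1,4)X 1/2 ok
Row 2: (2,1)X 1/4 unhappy · (2,2)X 1/6 unhappy · (2,4)X 2/4 ok
Row 3: (3,1)O 2/4 ok · (3,3)O 3/6 ok · (3,4)X 1/4 unhappy
Row 4: (4,1)O 2/4 ok · (4,2)O 4/7 ok · (4,3)O 3/7 ok · (4,4)O 2/5 ok
Row 5: (5,1)X 2/5 ok · (5,2)X 4/8 ok · (5,3)X 3/8 ok · (5,4)X 2/5 ok
Row 6: (6,1)X 2/3 ok · (6,2)O 0/5 unhappy · (6,3)X 3/5 ok · (6,4)O 0/3 unhappy

(1,3), (2,1), (2,2), (3,4), (6,2), (6,4)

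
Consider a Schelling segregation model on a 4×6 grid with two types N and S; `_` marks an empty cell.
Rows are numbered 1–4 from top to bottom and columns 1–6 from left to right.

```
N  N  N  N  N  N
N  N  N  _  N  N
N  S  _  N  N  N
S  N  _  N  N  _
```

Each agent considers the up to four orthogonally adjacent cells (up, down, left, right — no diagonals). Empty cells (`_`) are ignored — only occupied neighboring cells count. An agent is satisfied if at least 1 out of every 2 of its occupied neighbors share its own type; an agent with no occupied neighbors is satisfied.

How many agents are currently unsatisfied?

4

Row 1: (1,1)N 2/2 ✓ · (1,2)N 3/3 ✓ · (1,3)N 3/3 ✓ · (1,4)N 2/2 ✓ · (1,5)N 3/3 ✓ · (1,6)N 2/2 ✓
Row 2: (2,1)N 3/3 ✓ · (2,2)N 3/4 ✓ · (2,3)N 2/2 ✓ · (2,5)N 3/3 ✓ · (2,6)N 3/3 ✓
Row 3: (3,1)N 1/3 ✗ · (3,2)S 0/3 ✗ · (3,4)N 2/2 ✓ · (3,5)N 4/4 ✓ · (3,6)N 2/2 ✓
Row 4: (4,1)S 0/2 ✗ · (4,2)N 0/2 ✗ · (4,4)N 2/2 ✓ · (4,5)N 2/2 ✓
Unsatisfied: (3,1), (3,2), (4,1), (4,2) — 4 in total.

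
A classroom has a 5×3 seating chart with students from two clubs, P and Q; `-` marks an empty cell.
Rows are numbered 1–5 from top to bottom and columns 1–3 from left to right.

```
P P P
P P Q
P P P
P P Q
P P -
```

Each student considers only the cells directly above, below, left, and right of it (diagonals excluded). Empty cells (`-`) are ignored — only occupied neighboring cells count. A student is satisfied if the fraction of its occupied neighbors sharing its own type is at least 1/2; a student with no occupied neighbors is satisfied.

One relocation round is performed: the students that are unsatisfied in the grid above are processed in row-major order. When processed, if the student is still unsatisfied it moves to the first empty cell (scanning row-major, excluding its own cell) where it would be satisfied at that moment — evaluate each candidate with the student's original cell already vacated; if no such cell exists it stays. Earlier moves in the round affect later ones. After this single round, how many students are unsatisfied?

Initially unsatisfied (in order): (2,3), (3,3), (4,3).
  (2,3) → (5,3).
  (3,3): now satisfied by earlier moves; stays.
  (4,3): no empty cell satisfies it; stays.
Resulting grid:
P P P
P P -
P P P
P P Q
P P Q
Unsatisfied now: (4,3).

1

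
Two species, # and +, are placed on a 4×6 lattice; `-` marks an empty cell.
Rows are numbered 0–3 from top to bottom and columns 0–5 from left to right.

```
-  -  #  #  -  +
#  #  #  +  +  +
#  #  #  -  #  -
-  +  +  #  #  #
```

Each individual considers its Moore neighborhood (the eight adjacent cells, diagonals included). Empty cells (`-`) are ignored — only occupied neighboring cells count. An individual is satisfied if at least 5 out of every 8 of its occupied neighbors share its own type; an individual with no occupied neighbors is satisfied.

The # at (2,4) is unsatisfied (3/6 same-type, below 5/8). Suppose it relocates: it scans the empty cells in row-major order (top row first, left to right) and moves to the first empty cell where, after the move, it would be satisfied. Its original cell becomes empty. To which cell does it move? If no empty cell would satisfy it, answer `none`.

Vacating (2,4). Empty cells in order:
  (0,0): 2/2 same-type → satisfied — stop here.

(0,0)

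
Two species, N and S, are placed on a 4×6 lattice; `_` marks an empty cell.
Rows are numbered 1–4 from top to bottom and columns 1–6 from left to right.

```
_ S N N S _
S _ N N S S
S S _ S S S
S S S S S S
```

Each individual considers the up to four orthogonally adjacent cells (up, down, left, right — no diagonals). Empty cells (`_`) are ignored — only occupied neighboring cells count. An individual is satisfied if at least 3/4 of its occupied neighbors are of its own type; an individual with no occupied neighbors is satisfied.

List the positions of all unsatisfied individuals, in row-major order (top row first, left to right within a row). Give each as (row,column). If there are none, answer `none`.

(1,2), (1,3), (1,4), (1,5), (2,4), (3,4)

(1,2)S 0/1 ✗
(1,3)N 2/3 ✗
(1,4)N 2/3 ✗
(1,5)S 1/2 ✗
(2,1)S 1/1 ✓
(2,3)N 2/2 ✓
(2,4)N 2/4 ✗
(2,5)S 3/4 ✓
(2,6)S 2/2 ✓
(3,1)S 3/3 ✓
(3,2)S 2/2 ✓
(3,4)S 2/3 ✗
(3,5)S 4/4 ✓
(3,6)S 3/3 ✓
(4,1)S 2/2 ✓
(4,2)S 3/3 ✓
(4,3)S 2/2 ✓
(4,4)S 3/3 ✓
(4,5)S 3/3 ✓
(4,6)S 2/2 ✓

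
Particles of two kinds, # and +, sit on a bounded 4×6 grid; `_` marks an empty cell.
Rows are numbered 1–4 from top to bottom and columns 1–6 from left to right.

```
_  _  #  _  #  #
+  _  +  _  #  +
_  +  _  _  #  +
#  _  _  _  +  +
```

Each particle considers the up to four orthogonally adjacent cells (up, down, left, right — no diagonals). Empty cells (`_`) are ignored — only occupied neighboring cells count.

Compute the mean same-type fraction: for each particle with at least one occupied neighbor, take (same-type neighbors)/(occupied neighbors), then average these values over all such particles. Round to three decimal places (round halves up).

0.500

(1,3)# 0/1
(1,5)# 2/2
(1,6)# 1/2
(2,1)+ — no occupied neighbors
(2,3)+ 0/1
(2,5)# 2/3
(2,6)+ 1/3
(3,2)+ — no occupied neighbors
(3,5)# 1/3
(3,6)+ 2/3
(4,1)# — no occupied neighbors
(4,5)+ 1/2
(4,6)+ 2/2
Sum over 10 particles: 0/1 + 2/2 + 1/2 + 0/1 + 2/3 + 1/3 + 1/3 + 2/3 + 1/2 + 2/2 = 5; mean = 5 ÷ 10 = 1/2 = 0.5 → 0.500.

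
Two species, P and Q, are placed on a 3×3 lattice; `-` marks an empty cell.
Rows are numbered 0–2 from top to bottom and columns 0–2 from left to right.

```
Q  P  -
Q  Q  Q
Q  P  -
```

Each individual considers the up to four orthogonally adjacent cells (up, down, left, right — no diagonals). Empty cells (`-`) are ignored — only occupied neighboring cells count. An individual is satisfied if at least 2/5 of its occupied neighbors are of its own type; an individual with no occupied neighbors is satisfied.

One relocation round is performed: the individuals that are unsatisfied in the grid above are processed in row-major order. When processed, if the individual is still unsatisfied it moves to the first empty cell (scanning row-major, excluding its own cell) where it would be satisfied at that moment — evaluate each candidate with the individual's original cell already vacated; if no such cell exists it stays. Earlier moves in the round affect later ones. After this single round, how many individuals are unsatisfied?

1

Initially unsatisfied (in order): (0,1), (2,1).
  (0,1) → (2,2).
  (2,1): no empty cell satisfies it; stays.
Resulting grid:
Q - -
Q Q Q
Q P P
Unsatisfied now: (2,1).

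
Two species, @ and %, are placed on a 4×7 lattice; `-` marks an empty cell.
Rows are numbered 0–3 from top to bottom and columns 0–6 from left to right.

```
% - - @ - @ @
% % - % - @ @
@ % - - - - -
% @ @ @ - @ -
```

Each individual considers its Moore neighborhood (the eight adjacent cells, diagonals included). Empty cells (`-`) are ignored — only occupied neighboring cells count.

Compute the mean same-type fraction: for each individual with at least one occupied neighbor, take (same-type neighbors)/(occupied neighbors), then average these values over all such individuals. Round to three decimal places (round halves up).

Row 0: (0,0)% 2/2 · (0,3)@ 0/1 · (0,5)@ 3/3 · (0,6)@ 3/3
Row 1: (1,0)% 3/4 · (1,1)% 3/4 · (1,3)% 0/1 · (1,5)@ 3/3 · (1,6)@ 3/3
Row 2: (2,0)@ 1/5 · (2,1)% 3/6
Row 3: (3,0)% 1/3 · (3,1)@ 2/4 · (3,2)@ 2/3 · (3,3)@ 1/1 · (3,5)@ — no occupied neighbors
Sum over 15 individuals: 2/2 + 0/1 + 3/3 + 3/3 + 3/4 + 3/4 + 0/1 + 3/3 + 3/3 + 1/5 + 3/6 + 1/3 + 2/4 + 2/3 + 1/1 = 97/10; mean = 97/10 ÷ 15 = 97/150 = 0.646666… → 0.647.

0.647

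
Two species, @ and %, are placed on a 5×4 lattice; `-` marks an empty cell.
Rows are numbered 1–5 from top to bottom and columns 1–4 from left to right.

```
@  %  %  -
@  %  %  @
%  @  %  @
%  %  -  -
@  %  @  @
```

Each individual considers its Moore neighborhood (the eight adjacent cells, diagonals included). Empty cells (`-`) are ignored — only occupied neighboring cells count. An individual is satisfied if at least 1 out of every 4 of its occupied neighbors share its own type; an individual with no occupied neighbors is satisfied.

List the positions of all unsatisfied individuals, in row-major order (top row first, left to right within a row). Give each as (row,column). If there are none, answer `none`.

Row 1: (1,1)@ 1/3 ok · (1,2)% 3/5 ok · (1,3)% 3/4 ok
Row 2: (2,1)@ 2/5 ok · (2,2)% 5/8 ok · (2,3)% 4/7 ok · (2,4)@ 1/4 ok
Row 3: (3,1)% 3/5 ok · (3,2)@ 1/7 unhappy · (3,3)% 3/6 ok · (3,4)@ 1/3 ok
Row 4: (4,1)% 3/5 ok · (4,2)% 4/7 ok
Row 5: (5,1)@ 0/3 unhappy · (5,2)% 2/4 ok · (5,3)@ 1/3 ok · (5,4)@ 1/1 ok

(3,2), (5,1)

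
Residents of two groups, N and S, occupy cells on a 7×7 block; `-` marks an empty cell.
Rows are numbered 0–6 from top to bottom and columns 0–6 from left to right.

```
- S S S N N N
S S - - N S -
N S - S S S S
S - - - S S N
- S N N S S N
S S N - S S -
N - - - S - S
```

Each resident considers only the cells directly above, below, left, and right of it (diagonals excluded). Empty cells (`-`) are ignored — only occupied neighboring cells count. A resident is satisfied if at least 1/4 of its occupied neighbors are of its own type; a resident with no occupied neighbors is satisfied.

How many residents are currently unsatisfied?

Row 0: (0,1)S 2/2 satisfied · (0,2)S 2/2 satisfied · (0,3)S 1/2 satisfied · (0,4)N 2/3 satisfied · (0,5)N 2/3 satisfied · (0,6)N 1/1 satisfied
Row 1: (1,0)S 1/2 satisfied · (1,1)S 3/3 satisfied · (1,4)N 1/3 satisfied · (1,5)S 1/3 satisfied
Row 2: (2,0)N 0/3 not · (2,1)S 1/2 satisfied · (2,3)S 1/1 satisfied · (2,4)S 3/4 satisfied · (2,5)S 4/4 satisfied · (2,6)S 1/2 satisfied
Row 3: (3,0)S 0/1 not · (3,4)S 3/3 satisfied · (3,5)S 3/4 satisfied · (3,6)N 1/3 satisfied
Row 4: (4,1)S 1/2 satisfied · (4,2)N 2/3 satisfied · (4,3)N 1/2 satisfied · (4,4)S 3/4 satisfied · (4,5)S 3/4 satisfied · (4,6)N 1/2 satisfied
Row 5: (5,0)S 1/2 satisfied · (5,1)S 2/3 satisfied · (5,2)N 1/2 satisfied · (5,4)S 3/3 satisfied · (5,5)S 2/2 satisfied
Row 6: (6,0)N 0/1 not · (6,4)S 1/1 satisfied · (6,6)S 0/0 satisfied
Unsatisfied: (2,0), (3,0), (6,0) — 3 in total.

3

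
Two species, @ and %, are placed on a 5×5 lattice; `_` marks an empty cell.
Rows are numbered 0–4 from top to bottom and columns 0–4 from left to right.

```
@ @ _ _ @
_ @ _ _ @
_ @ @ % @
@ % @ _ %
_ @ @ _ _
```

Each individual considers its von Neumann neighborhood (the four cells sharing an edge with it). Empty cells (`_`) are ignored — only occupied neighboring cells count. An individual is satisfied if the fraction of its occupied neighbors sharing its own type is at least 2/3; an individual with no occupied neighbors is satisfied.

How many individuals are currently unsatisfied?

(0,0)@ 1/1 ok
(0,1)@ 2/2 ok
(0,4)@ 1/1 ok
(1,1)@ 2/2 ok
(1,4)@ 2/2 ok
(2,1)@ 2/3 ok
(2,2)@ 2/3 ok
(2,3)% 0/2 unhappy
(2,4)@ 1/3 unhappy
(3,0)@ 0/1 unhappy
(3,1)% 0/4 unhappy
(3,2)@ 2/3 ok
(3,4)% 0/1 unhappy
(4,1)@ 1/2 unhappy
(4,2)@ 2/2 ok
Unsatisfied: (2,3), (2,4), (3,0), (3,1), (3,4), (4,1) — 6 in total.

6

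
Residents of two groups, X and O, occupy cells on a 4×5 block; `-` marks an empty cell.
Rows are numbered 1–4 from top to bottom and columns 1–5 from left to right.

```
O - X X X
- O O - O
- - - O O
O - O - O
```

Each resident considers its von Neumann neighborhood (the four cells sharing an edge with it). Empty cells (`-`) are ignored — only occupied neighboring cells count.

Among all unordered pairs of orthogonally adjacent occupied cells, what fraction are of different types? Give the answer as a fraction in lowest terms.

Scan each occupied cell's neighbors to the right and below so each pair is counted once.
From row 1: 2 unlike of 4 pairs (running 2/4).
From row 2: 0 unlike of 2 pairs (running 2/6).
From row 3: 0 unlike of 2 pairs (running 2/8).
Total adjacent occupied pairs: 8; unlike-type pairs: 2.
2/8 reduces to 1/4.

1/4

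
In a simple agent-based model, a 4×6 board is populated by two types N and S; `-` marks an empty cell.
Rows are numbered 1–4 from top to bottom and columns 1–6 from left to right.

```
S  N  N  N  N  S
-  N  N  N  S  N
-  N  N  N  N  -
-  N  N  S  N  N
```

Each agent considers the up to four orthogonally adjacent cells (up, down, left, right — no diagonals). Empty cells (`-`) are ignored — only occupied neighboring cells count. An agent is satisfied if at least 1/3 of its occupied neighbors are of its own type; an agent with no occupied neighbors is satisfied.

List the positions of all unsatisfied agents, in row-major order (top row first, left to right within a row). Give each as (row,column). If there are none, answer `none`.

(1,1), (1,6), (2,5), (2,6), (4,4)

Row 1: (1,1)S 0/1 ✗ · (1,2)N 2/3 ✓ · (1,3)N 3/3 ✓ · (1,4)N 3/3 ✓ · (1,5)N 1/3 ✓ · (1,6)S 0/2 ✗
Row 2: (2,2)N 3/3 ✓ · (2,3)N 4/4 ✓ · (2,4)N 3/4 ✓ · (2,5)S 0/4 ✗ · (2,6)N 0/2 ✗
Row 3: (3,2)N 3/3 ✓ · (3,3)N 4/4 ✓ · (3,4)N 3/4 ✓ · (3,5)N 2/3 ✓
Row 4: (4,2)N 2/2 ✓ · (4,3)N 2/3 ✓ · (4,4)S 0/3 ✗ · (4,5)N 2/3 ✓ · (4,6)N 1/1 ✓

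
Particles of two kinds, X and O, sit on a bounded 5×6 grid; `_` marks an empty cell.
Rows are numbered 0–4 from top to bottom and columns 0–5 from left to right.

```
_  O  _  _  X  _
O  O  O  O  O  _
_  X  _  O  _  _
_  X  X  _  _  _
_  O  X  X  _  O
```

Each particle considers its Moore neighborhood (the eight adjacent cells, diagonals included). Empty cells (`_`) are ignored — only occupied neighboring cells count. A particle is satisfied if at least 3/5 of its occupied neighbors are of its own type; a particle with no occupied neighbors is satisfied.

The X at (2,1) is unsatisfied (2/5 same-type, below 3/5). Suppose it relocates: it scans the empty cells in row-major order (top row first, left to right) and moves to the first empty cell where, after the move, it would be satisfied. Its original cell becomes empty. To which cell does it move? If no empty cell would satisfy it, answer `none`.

Vacating (2,1). Empty cells in order:
  (0,0): 0/3 same-type → still unsatisfied.
  (0,2): 0/4 same-type → still unsatisfied.
  (0,3): 1/4 same-type → still unsatisfied.
  (0,5): 1/2 same-type → still unsatisfied.
  (1,5): 1/2 same-type → still unsatisfied.
  (2,0): 1/3 same-type → still unsatisfied.
  (2,2): 2/6 same-type → still unsatisfied.
  (2,4): 0/3 same-type → still unsatisfied.
  (2,5): 0/1 same-type → still unsatisfied.
  (3,0): 1/2 same-type → still unsatisfied.
  (3,3): 3/4 same-type → satisfied — stop here.

(3,3)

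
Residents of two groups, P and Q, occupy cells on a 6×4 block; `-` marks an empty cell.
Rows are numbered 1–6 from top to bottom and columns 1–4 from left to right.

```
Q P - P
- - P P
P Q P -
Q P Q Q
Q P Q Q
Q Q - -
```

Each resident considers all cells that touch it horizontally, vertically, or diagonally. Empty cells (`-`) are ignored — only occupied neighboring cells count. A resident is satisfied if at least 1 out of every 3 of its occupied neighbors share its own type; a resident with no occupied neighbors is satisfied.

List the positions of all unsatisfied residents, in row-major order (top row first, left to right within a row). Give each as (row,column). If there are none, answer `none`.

(1,1), (5,2)

(1,1)Q 0/1 ✗
(1,2)P 1/2 ✓
(1,4)P 2/2 ✓
(2,3)P 4/5 ✓
(2,4)P 3/3 ✓
(3,1)P 1/3 ✓
(3,2)Q 2/6 ✓
(3,3)P 3/6 ✓
(4,1)Q 2/5 ✓
(4,2)P 3/8 ✓
(4,3)Q 4/7 ✓
(4,4)Q 3/4 ✓
(5,1)Q 3/5 ✓
(5,2)P 1/7 ✗
(5,3)Q 4/6 ✓
(5,4)Q 3/3 ✓
(6,1)Q 2/3 ✓
(6,2)Q 3/4 ✓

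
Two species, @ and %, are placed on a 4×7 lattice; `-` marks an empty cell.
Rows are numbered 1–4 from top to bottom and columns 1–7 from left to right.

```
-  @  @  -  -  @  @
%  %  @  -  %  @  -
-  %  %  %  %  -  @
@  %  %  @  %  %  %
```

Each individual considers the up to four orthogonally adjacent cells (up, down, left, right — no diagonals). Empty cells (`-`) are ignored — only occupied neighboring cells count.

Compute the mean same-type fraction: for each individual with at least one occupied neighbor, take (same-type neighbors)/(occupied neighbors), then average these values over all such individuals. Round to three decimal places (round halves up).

0.631

Row 1: (1,2)@ 1/2 · (1,3)@ 2/2 · (1,6)@ 2/2 · (1,7)@ 1/1
Row 2: (2,1)% 1/1 · (2,2)% 2/4 · (2,3)@ 1/3 · (2,5)% 1/2 · (2,6)@ 1/2
Row 3: (3,2)% 3/3 · (3,3)% 3/4 · (3,4)% 2/3 · (3,5)% 3/3 · (3,7)@ 0/1
Row 4: (4,1)@ 0/1 · (4,2)% 2/3 · (4,3)% 2/3 · (4,4)@ 0/3 · (4,5)% 2/3 · (4,6)% 2/2 · (4,7)% 1/2
Sum over 21 individuals: 1/2 + 2/2 + 2/2 + 1/1 + 1/1 + 2/4 + 1/3 + 1/2 + 1/2 + 3/3 + 3/4 + 2/3 + 3/3 + 0/1 + 0/1 + 2/3 + 2/3 + 0/3 + 2/3 + 2/2 + 1/2 = 53/4; mean = 53/4 ÷ 21 = 53/84 = 0.630952… → 0.631.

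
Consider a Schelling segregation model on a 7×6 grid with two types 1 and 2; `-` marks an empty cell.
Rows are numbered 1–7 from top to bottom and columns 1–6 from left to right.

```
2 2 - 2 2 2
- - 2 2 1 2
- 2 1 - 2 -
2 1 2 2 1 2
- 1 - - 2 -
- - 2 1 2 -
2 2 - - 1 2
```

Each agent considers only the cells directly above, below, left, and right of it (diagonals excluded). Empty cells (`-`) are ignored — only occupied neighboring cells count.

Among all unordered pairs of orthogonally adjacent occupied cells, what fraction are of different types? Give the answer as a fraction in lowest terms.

Scan each occupied cell's neighbors to the right and below so each pair is counted once.
From row 1: 1 unlike of 6 pairs (running 1/6).
From row 2: 4 unlike of 5 pairs (running 5/11).
From row 3: 4 unlike of 4 pairs (running 9/15).
From row 4: 5 unlike of 7 pairs (running 14/22).
From row 5: 0 unlike of 1 pairs (running 14/23).
From row 6: 3 unlike of 3 pairs (running 17/26).
From row 7: 1 unlike of 2 pairs (running 18/28).
Total adjacent occupied pairs: 28; unlike-type pairs: 18.
18/28 reduces to 9/14.

9/14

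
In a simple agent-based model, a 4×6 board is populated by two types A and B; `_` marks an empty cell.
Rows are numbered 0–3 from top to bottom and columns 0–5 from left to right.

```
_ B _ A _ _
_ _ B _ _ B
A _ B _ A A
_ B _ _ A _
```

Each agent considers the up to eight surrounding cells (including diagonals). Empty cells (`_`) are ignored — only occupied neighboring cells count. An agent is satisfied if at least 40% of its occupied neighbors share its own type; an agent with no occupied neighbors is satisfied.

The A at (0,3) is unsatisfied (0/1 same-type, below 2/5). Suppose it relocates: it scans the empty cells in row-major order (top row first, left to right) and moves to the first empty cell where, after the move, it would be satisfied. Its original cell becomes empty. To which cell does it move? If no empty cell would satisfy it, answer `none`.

Vacating (0,3). Empty cells in order:
  (0,0): 0/1 same-type → still unsatisfied.
  (0,2): 0/2 same-type → still unsatisfied.
  (0,4): 0/1 same-type → still unsatisfied.
  (0,5): 0/1 same-type → still unsatisfied.
  (1,0): 1/2 same-type → satisfied — stop here.

(1,0)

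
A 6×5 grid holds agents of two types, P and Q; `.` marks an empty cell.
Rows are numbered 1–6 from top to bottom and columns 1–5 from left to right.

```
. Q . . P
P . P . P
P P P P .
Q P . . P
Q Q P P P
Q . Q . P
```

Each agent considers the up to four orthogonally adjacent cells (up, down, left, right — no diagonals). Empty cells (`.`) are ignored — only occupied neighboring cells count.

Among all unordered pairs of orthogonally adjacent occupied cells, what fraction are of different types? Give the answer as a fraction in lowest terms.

Scan each occupied cell's neighbors to the right and below so each pair is counted once.
From row 1: 0 unlike of 1 pairs (running 0/1).
From row 2: 0 unlike of 2 pairs (running 0/3).
From row 3: 1 unlike of 5 pairs (running 1/8).
From row 4: 2 unlike of 4 pairs (running 3/12).
From row 5: 2 unlike of 7 pairs (running 5/19).
Total adjacent occupied pairs: 19; unlike-type pairs: 5.
5/19 is already in lowest terms.

5/19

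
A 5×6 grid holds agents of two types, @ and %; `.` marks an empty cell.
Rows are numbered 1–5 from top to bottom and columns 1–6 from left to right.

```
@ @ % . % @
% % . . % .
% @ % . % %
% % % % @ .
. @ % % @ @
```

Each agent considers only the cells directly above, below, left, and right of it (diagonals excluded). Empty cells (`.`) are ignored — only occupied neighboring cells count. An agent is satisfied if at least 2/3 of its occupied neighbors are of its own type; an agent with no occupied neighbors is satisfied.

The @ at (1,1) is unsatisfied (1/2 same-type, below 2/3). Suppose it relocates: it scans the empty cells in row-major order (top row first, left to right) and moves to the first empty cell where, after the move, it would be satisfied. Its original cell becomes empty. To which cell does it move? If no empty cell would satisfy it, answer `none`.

Vacating (1,1). Empty cells in order:
  (1,4): 0/2 same-type → still unsatisfied.
  (2,3): 0/3 same-type → still unsatisfied.
  (2,4): 0/1 same-type → still unsatisfied.
  (2,6): 1/3 same-type → still unsatisfied.
  (3,4): 0/3 same-type → still unsatisfied.
  (4,6): 2/3 same-type → satisfied — stop here.

(4,6)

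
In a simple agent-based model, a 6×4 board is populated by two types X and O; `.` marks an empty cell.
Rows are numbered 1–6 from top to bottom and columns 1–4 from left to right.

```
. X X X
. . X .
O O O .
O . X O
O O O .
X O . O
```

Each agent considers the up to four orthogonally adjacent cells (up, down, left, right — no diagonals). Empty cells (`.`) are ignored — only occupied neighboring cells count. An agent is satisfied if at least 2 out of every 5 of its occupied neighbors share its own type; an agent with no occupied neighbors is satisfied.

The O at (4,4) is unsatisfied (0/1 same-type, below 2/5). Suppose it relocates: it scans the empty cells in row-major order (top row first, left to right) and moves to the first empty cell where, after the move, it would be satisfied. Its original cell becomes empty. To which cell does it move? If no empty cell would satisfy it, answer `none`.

(2,1)

Vacating (4,4). Empty cells in order:
  (1,1): 0/1 same-type → still unsatisfied.
  (2,1): 1/1 same-type → satisfied — stop here.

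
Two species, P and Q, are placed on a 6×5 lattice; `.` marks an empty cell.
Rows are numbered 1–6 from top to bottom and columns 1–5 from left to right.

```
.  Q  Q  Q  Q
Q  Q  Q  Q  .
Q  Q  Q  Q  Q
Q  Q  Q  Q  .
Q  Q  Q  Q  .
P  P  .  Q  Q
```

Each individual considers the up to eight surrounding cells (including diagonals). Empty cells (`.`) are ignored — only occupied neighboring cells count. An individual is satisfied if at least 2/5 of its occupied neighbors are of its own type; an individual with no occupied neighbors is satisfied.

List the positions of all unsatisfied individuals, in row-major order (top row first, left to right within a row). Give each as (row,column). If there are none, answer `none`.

Row 1: (1,2)Q 4/4 satisfied · (1,3)Q 5/5 satisfied · (1,4)Q 4/4 satisfied · (1,5)Q 2/2 satisfied
Row 2: (2,1)Q 4/4 satisfied · (2,2)Q 7/7 satisfied · (2,3)Q 8/8 satisfied · (2,4)Q 7/7 satisfied
Row 3: (3,1)Q 5/5 satisfied · (3,2)Q 8/8 satisfied · (3,3)Q 8/8 satisfied · (3,4)Q 6/6 satisfied · (3,5)Q 3/3 satisfied
Row 4: (4,1)Q 5/5 satisfied · (4,2)Q 8/8 satisfied · (4,3)Q 8/8 satisfied · (4,4)Q 6/6 satisfied
Row 5: (5,1)Q 3/5 satisfied · (5,2)Q 5/7 satisfied · (5,3)Q 6/7 satisfied · (5,4)Q 5/5 satisfied
Row 6: (6,1)P 1/3 not · (6,2)P 1/4 not · (6,4)Q 3/3 satisfied · (6,5)Q 2/2 satisfied

(6,1), (6,2)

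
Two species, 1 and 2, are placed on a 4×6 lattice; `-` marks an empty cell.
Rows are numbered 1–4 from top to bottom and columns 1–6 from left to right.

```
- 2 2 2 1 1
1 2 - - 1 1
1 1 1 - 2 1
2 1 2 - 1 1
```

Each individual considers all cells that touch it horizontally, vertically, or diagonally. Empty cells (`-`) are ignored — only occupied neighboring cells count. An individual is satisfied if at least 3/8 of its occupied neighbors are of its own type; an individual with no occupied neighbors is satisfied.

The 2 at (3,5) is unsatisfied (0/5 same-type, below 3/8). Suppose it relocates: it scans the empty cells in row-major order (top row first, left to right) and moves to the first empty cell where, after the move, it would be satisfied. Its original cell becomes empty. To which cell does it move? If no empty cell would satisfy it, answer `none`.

(1,1)

Vacating (3,5). Empty cells in order:
  (1,1): 2/3 same-type → satisfied — stop here.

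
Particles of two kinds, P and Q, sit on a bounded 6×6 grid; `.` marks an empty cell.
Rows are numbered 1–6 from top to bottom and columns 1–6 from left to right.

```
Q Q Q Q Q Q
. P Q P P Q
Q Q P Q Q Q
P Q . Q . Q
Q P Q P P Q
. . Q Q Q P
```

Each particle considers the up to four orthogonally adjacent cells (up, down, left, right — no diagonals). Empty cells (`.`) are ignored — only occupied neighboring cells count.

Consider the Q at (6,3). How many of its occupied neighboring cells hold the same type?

2

Occupied neighbors of (6,3): (5,3)=Q, (6,4)=Q.
Same type (Q): 2 of 2.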